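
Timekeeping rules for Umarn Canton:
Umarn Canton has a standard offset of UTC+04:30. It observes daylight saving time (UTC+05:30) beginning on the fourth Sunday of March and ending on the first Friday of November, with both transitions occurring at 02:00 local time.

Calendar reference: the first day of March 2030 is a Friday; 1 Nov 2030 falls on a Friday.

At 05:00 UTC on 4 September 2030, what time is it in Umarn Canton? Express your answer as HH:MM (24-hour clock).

10:30

1 March 2030 is a Friday, so the first Sunday is March 3 and the fourth is March 24.
1 November 2030 is a Friday, so the first Friday is November 1.
At the standard offset (UTC+04:30), 05:00 UTC + 4h30m = 09:30 Umarn Canton standard time.
The standard-time date in Umarn Canton, 4 September 2030, lies within the daylight-saving period (24 March – 1 November), so Umarn Canton is on daylight time, UTC+05:30.
05:00 UTC + 5h30m = 10:30 local.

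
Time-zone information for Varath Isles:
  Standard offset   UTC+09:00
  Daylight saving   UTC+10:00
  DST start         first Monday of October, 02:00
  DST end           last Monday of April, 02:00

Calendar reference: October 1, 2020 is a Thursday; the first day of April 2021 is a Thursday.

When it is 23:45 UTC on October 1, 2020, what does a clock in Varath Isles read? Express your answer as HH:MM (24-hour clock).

08:45

1 October 2020 is a Thursday, so the first Monday is October 5.
1 April 2021 is a Thursday, so Mondays fall on 5, 12, 19, 26; the last is April 26.
At the standard offset (UTC+09:00), 23:45 UTC + 9h = 08:45 Varath Isles standard time (rolling into the next day, 2 October 2020).
Daylight saving runs 5 October 2020 – 26 April 2021; the standard-time date in Varath Isles, October 2, 2020, is outside that window, so Varath Isles is on standard time at UTC+09:00.
23:45 UTC + 9h = 08:45 local (rolling into the next day, 2 October 2020).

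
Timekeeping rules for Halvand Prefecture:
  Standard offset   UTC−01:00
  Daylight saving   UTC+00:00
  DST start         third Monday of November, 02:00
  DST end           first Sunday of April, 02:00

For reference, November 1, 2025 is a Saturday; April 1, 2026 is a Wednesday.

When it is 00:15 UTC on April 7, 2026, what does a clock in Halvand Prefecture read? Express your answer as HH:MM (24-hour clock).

1 November 2025 is a Saturday, so the first Monday is November 3 and the third is November 17.
1 April 2026 is a Wednesday, so the first Sunday is April 5.
At the standard offset (UTC−01:00), 00:15 UTC − 1h = 23:15 Halvand Prefecture standard time (rolling into the previous day, 6 April 2026).
The standard-time date in Halvand Prefecture, April 6, 2026, is outside the daylight-saving period (17 November 2025 – 5 April 2026), so Halvand Prefecture is on standard time, UTC−01:00.
00:15 UTC − 1h = 23:15 local (rolling into the previous day, 6 April 2026).

23:15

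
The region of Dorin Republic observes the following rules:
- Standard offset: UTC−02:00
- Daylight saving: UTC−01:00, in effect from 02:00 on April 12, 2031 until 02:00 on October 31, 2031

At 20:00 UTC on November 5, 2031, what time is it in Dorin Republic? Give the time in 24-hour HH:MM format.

18:00

At the standard offset (UTC−02:00), 20:00 UTC − 2h = 18:00 Dorin Republic standard time.
The standard-time date in Dorin Republic, November 5, 2031, does not fall between 12 April and 31 October, so daylight saving is not in effect and Dorin Republic is at UTC−02:00.
20:00 UTC − 2h = 18:00 local.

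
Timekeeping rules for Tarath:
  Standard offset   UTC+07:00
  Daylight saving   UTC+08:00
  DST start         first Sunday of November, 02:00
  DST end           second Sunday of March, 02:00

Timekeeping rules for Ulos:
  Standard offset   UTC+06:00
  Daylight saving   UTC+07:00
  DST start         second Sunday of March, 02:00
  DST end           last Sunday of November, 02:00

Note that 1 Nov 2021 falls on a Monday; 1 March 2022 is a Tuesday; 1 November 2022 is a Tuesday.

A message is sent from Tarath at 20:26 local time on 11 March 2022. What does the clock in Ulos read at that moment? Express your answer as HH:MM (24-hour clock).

1 November 2021 is a Monday, so the first Sunday is November 7.
1 March 2022 is a Tuesday, so the first Sunday is March 6 and the second is March 13.
Daylight saving runs 7 November 2021 – 13 March 2022; 11 March 2022 is inside that window, so Tarath is at UTC+08:00.
20:26 Tarath − 8h = 12:26 UTC.
1 March 2022 is a Tuesday, so the first Sunday is March 6 and the second is March 13.
1 November 2022 is a Tuesday, so Sundays fall on 6, 13, 20, 27; the last is November 27.
At the standard offset (UTC+06:00), 12:26 UTC + 6h = 18:26 Ulos standard time.
The standard-time date in Ulos, 11 March 2022, does not fall between 13 March and 27 November, so daylight saving is not in effect and Ulos is at UTC+06:00.
12:26 UTC + 6h = 18:26 Ulos.

18:26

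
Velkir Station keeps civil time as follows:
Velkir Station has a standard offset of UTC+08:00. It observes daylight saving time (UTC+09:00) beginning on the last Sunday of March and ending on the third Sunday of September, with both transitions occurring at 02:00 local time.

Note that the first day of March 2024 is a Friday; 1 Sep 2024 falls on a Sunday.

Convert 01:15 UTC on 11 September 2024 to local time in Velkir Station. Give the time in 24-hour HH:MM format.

1 March 2024 is a Friday, so Sundays fall on 3, 10, 17, 24, 31; the last is March 31.
1 September 2024 is a Sunday, so the first Sunday is September 1 and the third is September 15.
At the standard offset (UTC+08:00), 01:15 UTC + 8h = 09:15 Velkir Station standard time.
Daylight saving runs 31 March – 15 September; the standard-time date in Velkir Station, 11 September 2024, is inside that window, so Velkir Station is at UTC+09:00.
01:15 UTC + 9h = 10:15 local.

10:15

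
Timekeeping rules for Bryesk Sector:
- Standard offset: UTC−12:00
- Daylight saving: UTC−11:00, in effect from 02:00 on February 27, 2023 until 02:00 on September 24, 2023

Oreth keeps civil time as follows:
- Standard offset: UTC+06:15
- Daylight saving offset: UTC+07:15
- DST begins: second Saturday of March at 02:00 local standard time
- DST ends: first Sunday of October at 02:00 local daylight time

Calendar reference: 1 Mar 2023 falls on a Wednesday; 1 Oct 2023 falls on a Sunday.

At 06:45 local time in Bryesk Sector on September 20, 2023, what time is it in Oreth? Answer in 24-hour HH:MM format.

01:00

September 20, 2023 lies within the daylight-saving period (27 February – 24 September), so Bryesk Sector is on daylight time, UTC−11:00.
06:45 Bryesk Sector + 11h = 17:45 UTC.
1 March 2023 is a Wednesday, so the first Saturday is March 4 and the second is March 11.
1 October 2023 is a Sunday, so the first Sunday is October 1.
At the standard offset (UTC+06:15), 17:45 UTC + 6h15m = 00:00 Oreth standard time (rolling into the next day, 21 September 2023).
The standard-time date in Oreth, September 21, 2023, lies within the daylight-saving period (11 March – 1 October), so Oreth is on daylight time, UTC+07:15.
17:45 UTC + 7h15m = 01:00 Oreth (rolling into the next day, 21 September 2023).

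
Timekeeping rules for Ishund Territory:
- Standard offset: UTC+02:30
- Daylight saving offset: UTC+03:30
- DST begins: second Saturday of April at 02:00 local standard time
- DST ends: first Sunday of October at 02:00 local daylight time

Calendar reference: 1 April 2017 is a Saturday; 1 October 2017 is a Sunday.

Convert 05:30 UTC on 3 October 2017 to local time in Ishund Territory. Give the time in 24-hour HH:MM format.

1 April 2017 is a Saturday, so the first Saturday is April 1 and the second is April 8.
1 October 2017 is a Sunday, so the first Sunday is October 1.
At the standard offset (UTC+02:30), 05:30 UTC + 2h30m = 08:00 Ishund Territory standard time.
The standard-time date in Ishund Territory, 3 October 2017, is outside the daylight-saving period (8 April – 1 October), so Ishund Territory is on standard time, UTC+02:30.
05:30 UTC + 2h30m = 08:00 local.

08:00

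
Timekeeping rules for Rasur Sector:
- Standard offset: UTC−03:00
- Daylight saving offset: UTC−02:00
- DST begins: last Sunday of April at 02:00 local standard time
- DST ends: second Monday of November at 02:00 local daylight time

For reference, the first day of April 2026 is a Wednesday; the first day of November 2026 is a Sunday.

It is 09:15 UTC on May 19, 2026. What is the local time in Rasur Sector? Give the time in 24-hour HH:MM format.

07:15

1 April 2026 is a Wednesday, so Sundays fall on 5, 12, 19, 26; the last is April 26.
1 November 2026 is a Sunday, so the first Monday is November 2 and the second is November 9.
At the standard offset (UTC−03:00), 09:15 UTC − 3h = 06:15 Rasur Sector standard time.
The standard-time date in Rasur Sector, May 19, 2026, falls between 26 April and 9 November, so daylight saving is in effect and Rasur Sector is at UTC−02:00.
09:15 UTC − 2h = 07:15 local.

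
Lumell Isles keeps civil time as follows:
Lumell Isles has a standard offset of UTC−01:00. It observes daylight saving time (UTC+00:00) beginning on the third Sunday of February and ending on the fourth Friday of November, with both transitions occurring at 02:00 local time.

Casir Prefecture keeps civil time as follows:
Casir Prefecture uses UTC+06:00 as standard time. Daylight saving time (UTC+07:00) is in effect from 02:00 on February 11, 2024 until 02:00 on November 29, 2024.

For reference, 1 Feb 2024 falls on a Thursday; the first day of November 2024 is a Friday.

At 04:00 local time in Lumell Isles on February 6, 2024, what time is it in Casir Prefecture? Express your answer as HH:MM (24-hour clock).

11:00

1 February 2024 is a Thursday, so the first Sunday is February 4 and the third is February 18.
1 November 2024 is a Friday, so the first Friday is November 1 and the fourth is November 22.
February 6, 2024 does not fall between 18 February and 22 November, so daylight saving is not in effect and Lumell Isles is at UTC−01:00.
04:00 Lumell Isles + 1h = 05:00 UTC.
At the standard offset (UTC+06:00), 05:00 UTC + 6h = 11:00 Casir Prefecture standard time.
Daylight saving runs 11 February – 29 November; the standard-time date in Casir Prefecture, February 6, 2024, is outside that window, so Casir Prefecture is on standard time at UTC+06:00.
05:00 UTC + 6h = 11:00 Casir Prefecture.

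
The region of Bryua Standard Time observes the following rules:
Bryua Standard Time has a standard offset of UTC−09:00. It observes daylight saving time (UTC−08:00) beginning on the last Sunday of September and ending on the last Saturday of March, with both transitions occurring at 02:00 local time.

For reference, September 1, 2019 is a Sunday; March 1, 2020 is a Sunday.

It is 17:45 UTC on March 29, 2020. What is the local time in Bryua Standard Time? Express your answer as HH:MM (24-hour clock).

08:45

1 September 2019 is a Sunday, so Sundays fall on 1, 8, 15, 22, 29; the last is September 29.
1 March 2020 is a Sunday, so Saturdays fall on 7, 14, 21, 28; the last is March 28.
At the standard offset (UTC−09:00), 17:45 UTC − 9h = 08:45 Bryua Standard Time standard time.
The standard-time date in Bryua Standard Time, March 29, 2020, is outside the daylight-saving period (29 September 2019 – 28 March 2020), so Bryua Standard Time is on standard time, UTC−09:00.
17:45 UTC − 9h = 08:45 local.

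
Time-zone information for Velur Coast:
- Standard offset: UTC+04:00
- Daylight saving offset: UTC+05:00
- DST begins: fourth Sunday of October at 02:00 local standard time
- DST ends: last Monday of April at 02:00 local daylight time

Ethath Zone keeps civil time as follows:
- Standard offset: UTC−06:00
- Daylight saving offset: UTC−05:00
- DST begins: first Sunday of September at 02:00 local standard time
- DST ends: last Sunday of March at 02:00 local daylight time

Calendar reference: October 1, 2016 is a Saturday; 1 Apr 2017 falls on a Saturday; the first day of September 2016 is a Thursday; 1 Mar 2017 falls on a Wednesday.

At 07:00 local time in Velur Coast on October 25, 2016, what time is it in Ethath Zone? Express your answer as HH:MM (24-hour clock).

21:00

1 October 2016 is a Saturday, so the first Sunday is October 2 and the fourth is October 23.
1 April 2017 is a Saturday, so Mondays fall on 3, 10, 17, 24; the last is April 24.
Daylight saving runs 23 October 2016 – 24 April 2017; October 25, 2016 is inside that window, so Velur Coast is at UTC+05:00.
07:00 Velur Coast − 5h = 02:00 UTC.
1 September 2016 is a Thursday, so the first Sunday is September 4.
1 March 2017 is a Wednesday, so Sundays fall on 5, 12, 19, 26; the last is March 26.
At the standard offset (UTC−06:00), 02:00 UTC − 6h = 20:00 Ethath Zone standard time (rolling into the previous day, 24 October 2016).
Daylight saving runs 4 September 2016 – 26 March 2017; the standard-time date in Ethath Zone, October 24, 2016, is inside that window, so Ethath Zone is at UTC−05:00.
02:00 UTC − 5h = 21:00 Ethath Zone (rolling into the previous day, 24 October 2016).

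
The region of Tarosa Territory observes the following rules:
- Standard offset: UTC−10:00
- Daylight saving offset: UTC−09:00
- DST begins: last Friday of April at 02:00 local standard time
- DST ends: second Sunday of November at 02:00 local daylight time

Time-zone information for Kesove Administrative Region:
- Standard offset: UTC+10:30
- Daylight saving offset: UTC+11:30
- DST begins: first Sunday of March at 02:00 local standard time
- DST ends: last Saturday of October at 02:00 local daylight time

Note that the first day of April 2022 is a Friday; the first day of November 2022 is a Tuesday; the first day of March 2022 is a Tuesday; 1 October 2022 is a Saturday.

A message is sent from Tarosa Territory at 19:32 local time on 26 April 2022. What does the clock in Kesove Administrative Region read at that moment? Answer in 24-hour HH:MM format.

17:02

1 April 2022 is a Friday, so Fridays fall on 1, 8, 15, 22, 29; the last is April 29.
1 November 2022 is a Tuesday, so the first Sunday is November 6 and the second is November 13.
26 April 2022 does not fall between 29 April and 13 November, so daylight saving is not in effect and Tarosa Territory is at UTC−10:00.
19:32 Tarosa Territory + 10h = 05:32 UTC (rolling into the next day, 27 April 2022).
1 March 2022 is a Tuesday, so the first Sunday is March 6.
1 October 2022 is a Saturday, so Saturdays fall on 1, 8, 15, 22, 29; the last is October 29.
At the standard offset (UTC+10:30), 05:32 UTC + 10h30m = 16:02 Kesove Administrative Region standard time.
The standard-time date in Kesove Administrative Region, 27 April 2022, lies within the daylight-saving period (6 March – 29 October), so Kesove Administrative Region is on daylight time, UTC+11:30.
05:32 UTC + 11h30m = 17:02 Kesove Administrative Region.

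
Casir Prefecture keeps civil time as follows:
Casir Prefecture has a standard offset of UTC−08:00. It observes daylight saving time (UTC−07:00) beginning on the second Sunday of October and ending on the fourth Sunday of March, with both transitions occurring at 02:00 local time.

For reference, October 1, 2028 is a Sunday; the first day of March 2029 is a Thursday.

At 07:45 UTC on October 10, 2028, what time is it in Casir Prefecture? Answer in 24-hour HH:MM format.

1 October 2028 is a Sunday, so the first Sunday is October 1 and the second is October 8.
1 March 2029 is a Thursday, so the first Sunday is March 4 and the fourth is March 25.
At the standard offset (UTC−08:00), 07:45 UTC − 8h = 23:45 Casir Prefecture standard time (rolling into the previous day, 9 October 2028).
Daylight saving runs 8 October 2028 – 25 March 2029; the standard-time date in Casir Prefecture, October 9, 2028, is inside that window, so Casir Prefecture is at UTC−07:00.
07:45 UTC − 7h = 00:45 local.

00:45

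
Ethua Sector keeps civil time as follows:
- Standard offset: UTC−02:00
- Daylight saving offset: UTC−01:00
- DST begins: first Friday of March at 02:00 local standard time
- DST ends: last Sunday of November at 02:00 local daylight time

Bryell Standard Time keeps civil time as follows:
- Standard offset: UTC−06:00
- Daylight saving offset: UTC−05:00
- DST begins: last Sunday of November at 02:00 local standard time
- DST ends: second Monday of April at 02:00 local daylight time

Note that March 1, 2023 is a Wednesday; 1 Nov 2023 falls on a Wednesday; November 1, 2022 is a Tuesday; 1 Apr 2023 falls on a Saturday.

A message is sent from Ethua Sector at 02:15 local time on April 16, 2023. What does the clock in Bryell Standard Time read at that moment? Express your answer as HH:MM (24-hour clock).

21:15

1 March 2023 is a Wednesday, so the first Friday is March 3.
1 November 2023 is a Wednesday, so Sundays fall on 5, 12, 19, 26; the last is November 26.
April 16, 2023 falls between 3 March and 26 November, so daylight saving is in effect and Ethua Sector is at UTC−01:00.
02:15 Ethua Sector + 1h = 03:15 UTC.
1 November 2022 is a Tuesday, so Sundays fall on 6, 13, 20, 27; the last is November 27.
1 April 2023 is a Saturday, so the first Monday is April 3 and the second is April 10.
At the standard offset (UTC−06:00), 03:15 UTC − 6h = 21:15 Bryell Standard Time standard time (rolling into the previous day, 15 April 2023).
The standard-time date in Bryell Standard Time, April 15, 2023, is outside the daylight-saving period (27 November 2022 – 10 April 2023), so Bryell Standard Time is on standard time, UTC−06:00.
03:15 UTC − 6h = 21:15 Bryell Standard Time (rolling into the previous day, 15 April 2023).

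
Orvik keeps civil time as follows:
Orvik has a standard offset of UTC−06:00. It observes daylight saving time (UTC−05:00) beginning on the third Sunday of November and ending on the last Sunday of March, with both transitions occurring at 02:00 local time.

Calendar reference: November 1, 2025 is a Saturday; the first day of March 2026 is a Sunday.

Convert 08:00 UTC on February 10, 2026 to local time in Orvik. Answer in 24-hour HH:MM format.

03:00

1 November 2025 is a Saturday, so the first Sunday is November 2 and the third is November 16.
1 March 2026 is a Sunday, so Sundays fall on 1, 8, 15, 22, 29; the last is March 29.
At the standard offset (UTC−06:00), 08:00 UTC − 6h = 02:00 Orvik standard time.
Daylight saving runs 16 November 2025 – 29 March 2026; the standard-time date in Orvik, February 10, 2026, is inside that window, so Orvik is at UTC−05:00.
08:00 UTC − 5h = 03:00 local.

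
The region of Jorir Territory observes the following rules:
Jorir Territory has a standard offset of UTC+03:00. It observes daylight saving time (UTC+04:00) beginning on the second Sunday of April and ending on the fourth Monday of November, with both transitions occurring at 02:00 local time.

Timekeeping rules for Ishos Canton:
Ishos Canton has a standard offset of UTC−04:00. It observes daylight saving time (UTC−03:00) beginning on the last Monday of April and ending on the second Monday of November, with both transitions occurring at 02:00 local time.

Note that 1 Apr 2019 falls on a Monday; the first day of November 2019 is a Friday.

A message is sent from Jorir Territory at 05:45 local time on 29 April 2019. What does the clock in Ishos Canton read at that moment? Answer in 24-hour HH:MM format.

21:45

1 April 2019 is a Monday, so the first Sunday is April 7 and the second is April 14.
1 November 2019 is a Friday, so the first Monday is November 4 and the fourth is November 25.
29 April 2019 falls between 14 April and 25 November, so daylight saving is in effect and Jorir Territory is at UTC+04:00.
05:45 Jorir Territory − 4h = 01:45 UTC.
1 April 2019 is a Monday, so Mondays fall on 1, 8, 15, 22, 29; the last is April 29.
1 November 2019 is a Friday, so the first Monday is November 4 and the second is November 11.
At the standard offset (UTC−04:00), 01:45 UTC − 4h = 21:45 Ishos Canton standard time (rolling into the previous day, 28 April 2019).
The standard-time date in Ishos Canton, 28 April 2019, is outside the daylight-saving period (29 April – 11 November), so Ishos Canton is on standard time, UTC−04:00.
01:45 UTC − 4h = 21:45 Ishos Canton (rolling into the previous day, 28 April 2019).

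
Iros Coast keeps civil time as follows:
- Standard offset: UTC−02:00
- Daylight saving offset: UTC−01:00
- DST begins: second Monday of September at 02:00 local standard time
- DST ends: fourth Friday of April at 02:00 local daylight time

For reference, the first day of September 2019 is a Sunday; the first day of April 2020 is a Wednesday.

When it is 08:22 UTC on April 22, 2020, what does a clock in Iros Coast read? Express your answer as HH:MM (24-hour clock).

1 September 2019 is a Sunday, so the first Monday is September 2 and the second is September 9.
1 April 2020 is a Wednesday, so the first Friday is April 3 and the fourth is April 24.
At the standard offset (UTC−02:00), 08:22 UTC − 2h = 06:22 Iros Coast standard time.
Daylight saving runs 9 September 2019 – 24 April 2020; the standard-time date in Iros Coast, April 22, 2020, is inside that window, so Iros Coast is at UTC−01:00.
08:22 UTC − 1h = 07:22 local.

07:22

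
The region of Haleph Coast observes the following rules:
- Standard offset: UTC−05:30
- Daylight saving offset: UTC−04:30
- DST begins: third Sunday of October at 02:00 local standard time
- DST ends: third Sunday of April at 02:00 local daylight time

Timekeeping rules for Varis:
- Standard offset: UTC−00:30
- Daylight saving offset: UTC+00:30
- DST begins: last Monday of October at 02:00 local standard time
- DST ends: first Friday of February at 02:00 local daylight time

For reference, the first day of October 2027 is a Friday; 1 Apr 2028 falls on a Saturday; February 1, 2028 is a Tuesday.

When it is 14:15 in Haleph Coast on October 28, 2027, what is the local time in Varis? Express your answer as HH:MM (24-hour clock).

1 October 2027 is a Friday, so the first Sunday is October 3 and the third is October 17.
1 April 2028 is a Saturday, so the first Sunday is April 2 and the third is April 16.
October 28, 2027 lies within the daylight-saving period (17 October 2027 – 16 April 2028), so Haleph Coast is on daylight time, UTC−04:30.
14:15 Haleph Coast + 4h30m = 18:45 UTC.
1 October 2027 is a Friday, so Mondays fall on 4, 11, 18, 25; the last is October 25.
1 February 2028 is a Tuesday, so the first Friday is February 4.
At the standard offset (UTC−00:30), 18:45 UTC − 0h30m = 18:15 Varis standard time.
Daylight saving runs 25 October 2027 – 4 February 2028; the standard-time date in Varis, October 28, 2027, is inside that window, so Varis is at UTC+00:30.
18:45 UTC + 0h30m = 19:15 Varis.

19:15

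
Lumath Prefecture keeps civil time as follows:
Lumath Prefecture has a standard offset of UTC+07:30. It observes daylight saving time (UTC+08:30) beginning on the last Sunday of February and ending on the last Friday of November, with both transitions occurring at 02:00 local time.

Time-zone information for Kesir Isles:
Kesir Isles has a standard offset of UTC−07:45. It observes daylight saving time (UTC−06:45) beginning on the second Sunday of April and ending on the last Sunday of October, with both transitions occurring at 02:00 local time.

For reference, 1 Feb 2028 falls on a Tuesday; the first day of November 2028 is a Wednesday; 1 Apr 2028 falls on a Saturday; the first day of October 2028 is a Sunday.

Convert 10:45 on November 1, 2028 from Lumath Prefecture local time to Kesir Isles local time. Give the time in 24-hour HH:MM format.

18:30

1 February 2028 is a Tuesday, so Sundays fall on 6, 13, 20, 27; the last is February 27.
1 November 2028 is a Wednesday, so Fridays fall on 3, 10, 17, 24; the last is November 24.
Daylight saving runs 27 February – 24 November; November 1, 2028 is inside that window, so Lumath Prefecture is at UTC+08:30.
10:45 Lumath Prefecture − 8h30m = 02:15 UTC.
1 April 2028 is a Saturday, so the first Sunday is April 2 and the second is April 9.
1 October 2028 is a Sunday, so Sundays fall on 1, 8, 15, 22, 29; the last is October 29.
At the standard offset (UTC−07:45), 02:15 UTC − 7h45m = 18:30 Kesir Isles standard time (rolling into the previous day, 31 October 2028).
The standard-time date in Kesir Isles, October 31, 2028, does not fall between 9 April and 29 October, so daylight saving is not in effect and Kesir Isles is at UTC−07:45.
02:15 UTC − 7h45m = 18:30 Kesir Isles (rolling into the previous day, 31 October 2028).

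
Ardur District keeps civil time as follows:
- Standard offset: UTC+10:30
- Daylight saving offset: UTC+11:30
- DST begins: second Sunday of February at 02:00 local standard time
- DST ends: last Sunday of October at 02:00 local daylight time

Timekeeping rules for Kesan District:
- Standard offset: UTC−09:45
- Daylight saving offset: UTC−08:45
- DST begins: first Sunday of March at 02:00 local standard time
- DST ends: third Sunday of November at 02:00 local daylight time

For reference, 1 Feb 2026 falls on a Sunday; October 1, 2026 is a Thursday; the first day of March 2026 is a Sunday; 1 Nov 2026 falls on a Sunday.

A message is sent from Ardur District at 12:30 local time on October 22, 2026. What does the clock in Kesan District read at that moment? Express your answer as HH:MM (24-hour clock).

1 February 2026 is a Sunday, so the first Sunday is February 1 and the second is February 8.
1 October 2026 is a Thursday, so Sundays fall on 4, 11, 18, 25; the last is October 25.
October 22, 2026 lies within the daylight-saving period (8 February – 25 October), so Ardur District is on daylight time, UTC+11:30.
12:30 Ardur District − 11h30m = 01:00 UTC.
1 March 2026 is a Sunday, so the first Sunday is March 1.
1 November 2026 is a Sunday, so the first Sunday is November 1 and the third is November 15.
At the standard offset (UTC−09:45), 01:00 UTC − 9h45m = 15:15 Kesan District standard time (rolling into the previous day, 21 October 2026).
Daylight saving runs 1 March – 15 November; the standard-time date in Kesan District, October 21, 2026, is inside that window, so Kesan District is at UTC−08:45.
01:00 UTC − 8h45m = 16:15 Kesan District (rolling into the previous day, 21 October 2026).

16:15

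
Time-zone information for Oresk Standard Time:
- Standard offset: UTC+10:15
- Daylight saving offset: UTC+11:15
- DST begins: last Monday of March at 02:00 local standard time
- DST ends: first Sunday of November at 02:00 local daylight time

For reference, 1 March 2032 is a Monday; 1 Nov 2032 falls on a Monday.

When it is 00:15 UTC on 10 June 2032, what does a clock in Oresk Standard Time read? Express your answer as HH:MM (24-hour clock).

1 March 2032 is a Monday, so Mondays fall on 1, 8, 15, 22, 29; the last is March 29.
1 November 2032 is a Monday, so the first Sunday is November 7.
At the standard offset (UTC+10:15), 00:15 UTC + 10h15m = 10:30 Oresk Standard Time standard time.
The standard-time date in Oresk Standard Time, 10 June 2032, falls between 29 March and 7 November, so daylight saving is in effect and Oresk Standard Time is at UTC+11:15.
00:15 UTC + 11h15m = 11:30 local.

11:30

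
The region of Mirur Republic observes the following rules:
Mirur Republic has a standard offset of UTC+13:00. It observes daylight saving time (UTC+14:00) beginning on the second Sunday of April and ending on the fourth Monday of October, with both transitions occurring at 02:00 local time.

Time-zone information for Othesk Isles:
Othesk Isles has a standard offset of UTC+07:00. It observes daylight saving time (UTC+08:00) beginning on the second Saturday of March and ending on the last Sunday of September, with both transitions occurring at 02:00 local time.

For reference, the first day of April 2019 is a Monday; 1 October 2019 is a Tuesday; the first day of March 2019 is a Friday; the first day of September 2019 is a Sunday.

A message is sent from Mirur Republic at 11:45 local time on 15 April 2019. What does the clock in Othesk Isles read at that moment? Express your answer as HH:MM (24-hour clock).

05:45

1 April 2019 is a Monday, so the first Sunday is April 7 and the second is April 14.
1 October 2019 is a Tuesday, so the first Monday is October 7 and the fourth is October 28.
15 April 2019 falls between 14 April and 28 October, so daylight saving is in effect and Mirur Republic is at UTC+14:00.
11:45 Mirur Republic − 14h = 21:45 UTC (rolling into the previous day, 14 April 2019).
1 March 2019 is a Friday, so the first Saturday is March 2 and the second is March 9.
1 September 2019 is a Sunday, so Sundays fall on 1, 8, 15, 22, 29; the last is September 29.
At the standard offset (UTC+07:00), 21:45 UTC + 7h = 04:45 Othesk Isles standard time (rolling into the next day, 15 April 2019).
The standard-time date in Othesk Isles, 15 April 2019, lies within the daylight-saving period (9 March – 29 September), so Othesk Isles is on daylight time, UTC+08:00.
21:45 UTC + 8h = 05:45 Othesk Isles (rolling into the next day, 15 April 2019).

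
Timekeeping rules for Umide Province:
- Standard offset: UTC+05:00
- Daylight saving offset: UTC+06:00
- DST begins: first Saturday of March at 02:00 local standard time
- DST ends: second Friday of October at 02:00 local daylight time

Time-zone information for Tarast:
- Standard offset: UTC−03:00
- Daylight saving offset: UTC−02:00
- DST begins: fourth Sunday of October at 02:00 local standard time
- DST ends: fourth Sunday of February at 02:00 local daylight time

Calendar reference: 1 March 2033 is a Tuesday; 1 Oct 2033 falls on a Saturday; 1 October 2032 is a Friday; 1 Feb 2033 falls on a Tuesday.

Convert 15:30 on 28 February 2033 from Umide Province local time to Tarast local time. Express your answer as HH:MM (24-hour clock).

1 March 2033 is a Tuesday, so the first Saturday is March 5.
1 October 2033 is a Saturday, so the first Friday is October 7 and the second is October 14.
28 February 2033 is outside the daylight-saving period (5 March – 14 October), so Umide Province is on standard time, UTC+05:00.
15:30 Umide Province − 5h = 10:30 UTC.
1 October 2032 is a Friday, so the first Sunday is October 3 and the fourth is October 24.
1 February 2033 is a Tuesday, so the first Sunday is February 6 and the fourth is February 27.
At the standard offset (UTC−03:00), 10:30 UTC − 3h = 07:30 Tarast standard time.
Daylight saving runs 24 October 2032 – 27 February 2033; the standard-time date in Tarast, 28 February 2033, is outside that window, so Tarast is on standard time at UTC−03:00.
10:30 UTC − 3h = 07:30 Tarast.

07:30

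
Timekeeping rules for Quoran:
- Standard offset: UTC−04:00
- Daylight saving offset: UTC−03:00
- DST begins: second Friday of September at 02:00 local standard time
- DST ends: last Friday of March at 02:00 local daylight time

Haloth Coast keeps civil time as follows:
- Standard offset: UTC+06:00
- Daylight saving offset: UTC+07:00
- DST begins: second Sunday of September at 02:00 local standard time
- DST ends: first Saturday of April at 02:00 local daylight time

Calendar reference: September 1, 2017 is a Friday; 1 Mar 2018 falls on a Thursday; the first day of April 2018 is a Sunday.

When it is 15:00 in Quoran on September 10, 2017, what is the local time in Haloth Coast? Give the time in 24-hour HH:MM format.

1 September 2017 is a Friday, so the first Friday is September 1 and the second is September 8.
1 March 2018 is a Thursday, so Fridays fall on 2, 9, 16, 23, 30; the last is March 30.
September 10, 2017 falls between 8 September 2017 and 30 March 2018, so daylight saving is in effect and Quoran is at UTC−03:00.
15:00 Quoran + 3h = 18:00 UTC.
1 September 2017 is a Friday, so the first Sunday is September 3 and the second is September 10.
1 April 2018 is a Sunday, so the first Saturday is April 7.
At the standard offset (UTC+06:00), 18:00 UTC + 6h = 00:00 Haloth Coast standard time (rolling into the next day, 11 September 2017).
Daylight saving runs 10 September 2017 – 7 April 2018; the standard-time date in Haloth Coast, September 11, 2017, is inside that window, so Haloth Coast is at UTC+07:00.
18:00 UTC + 7h = 01:00 Haloth Coast (rolling into the next day, 11 September 2017).

01:00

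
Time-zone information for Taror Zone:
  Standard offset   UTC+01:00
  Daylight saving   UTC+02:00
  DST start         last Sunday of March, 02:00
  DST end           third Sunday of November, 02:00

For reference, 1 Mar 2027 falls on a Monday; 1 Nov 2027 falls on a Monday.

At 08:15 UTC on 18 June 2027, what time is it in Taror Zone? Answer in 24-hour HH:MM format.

10:15

1 March 2027 is a Monday, so Sundays fall on 7, 14, 21, 28; the last is March 28.
1 November 2027 is a Monday, so the first Sunday is November 7 and the third is November 21.
At the standard offset (UTC+01:00), 08:15 UTC + 1h = 09:15 Taror Zone standard time.
The standard-time date in Taror Zone, 18 June 2027, falls between 28 March and 21 November, so daylight saving is in effect and Taror Zone is at UTC+02:00.
08:15 UTC + 2h = 10:15 local.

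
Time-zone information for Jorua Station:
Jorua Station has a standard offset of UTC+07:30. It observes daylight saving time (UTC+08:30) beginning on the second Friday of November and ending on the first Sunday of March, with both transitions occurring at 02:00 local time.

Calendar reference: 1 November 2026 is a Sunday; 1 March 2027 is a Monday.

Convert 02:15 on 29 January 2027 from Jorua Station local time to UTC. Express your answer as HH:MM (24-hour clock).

17:45

1 November 2026 is a Sunday, so the first Friday is November 6 and the second is November 13.
1 March 2027 is a Monday, so the first Sunday is March 7.
29 January 2027 falls between 13 November 2026 and 7 March 2027, so daylight saving is in effect and Jorua Station is at UTC+08:30.
02:15 local − 8h30m = 17:45 UTC (rolling into the previous day, 28 January 2027).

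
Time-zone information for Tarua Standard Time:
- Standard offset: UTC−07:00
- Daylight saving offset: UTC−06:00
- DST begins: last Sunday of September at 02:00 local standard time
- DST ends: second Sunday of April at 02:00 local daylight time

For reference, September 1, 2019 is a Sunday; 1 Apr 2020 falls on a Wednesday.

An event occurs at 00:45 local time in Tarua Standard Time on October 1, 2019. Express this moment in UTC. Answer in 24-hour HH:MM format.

06:45

1 September 2019 is a Sunday, so Sundays fall on 1, 8, 15, 22, 29; the last is September 29.
1 April 2020 is a Wednesday, so the first Sunday is April 5 and the second is April 12.
October 1, 2019 lies within the daylight-saving period (29 September 2019 – 12 April 2020), so Tarua Standard Time is on daylight time, UTC−06:00.
00:45 local + 6h = 06:45 UTC.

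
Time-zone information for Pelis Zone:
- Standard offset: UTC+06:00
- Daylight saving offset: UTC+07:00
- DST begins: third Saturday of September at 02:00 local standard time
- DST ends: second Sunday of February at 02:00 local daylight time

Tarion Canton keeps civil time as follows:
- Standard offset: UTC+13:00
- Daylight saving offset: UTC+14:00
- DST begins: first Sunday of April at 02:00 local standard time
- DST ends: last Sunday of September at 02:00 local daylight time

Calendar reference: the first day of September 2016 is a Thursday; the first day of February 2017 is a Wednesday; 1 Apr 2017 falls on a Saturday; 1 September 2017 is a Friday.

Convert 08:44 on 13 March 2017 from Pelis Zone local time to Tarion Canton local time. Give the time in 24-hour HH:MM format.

15:44

1 September 2016 is a Thursday, so the first Saturday is September 3 and the third is September 17.
1 February 2017 is a Wednesday, so the first Sunday is February 5 and the second is February 12.
Daylight saving runs 17 September 2016 – 12 February 2017; 13 March 2017 is outside that window, so Pelis Zone is on standard time at UTC+06:00.
08:44 Pelis Zone − 6h = 02:44 UTC.
1 April 2017 is a Saturday, so the first Sunday is April 2.
1 September 2017 is a Friday, so Sundays fall on 3, 10, 17, 24; the last is September 24.
At the standard offset (UTC+13:00), 02:44 UTC + 13h = 15:44 Tarion Canton standard time.
The standard-time date in Tarion Canton, 13 March 2017, does not fall between 2 April and 24 September, so daylight saving is not in effect and Tarion Canton is at UTC+13:00.
02:44 UTC + 13h = 15:44 Tarion Canton.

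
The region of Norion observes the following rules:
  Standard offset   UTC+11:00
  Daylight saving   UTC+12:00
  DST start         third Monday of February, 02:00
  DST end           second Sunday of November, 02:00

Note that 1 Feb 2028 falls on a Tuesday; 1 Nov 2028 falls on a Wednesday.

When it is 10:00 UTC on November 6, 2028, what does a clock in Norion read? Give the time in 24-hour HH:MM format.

1 February 2028 is a Tuesday, so the first Monday is February 7 and the third is February 21.
1 November 2028 is a Wednesday, so the first Sunday is November 5 and the second is November 12.
At the standard offset (UTC+11:00), 10:00 UTC + 11h = 21:00 Norion standard time.
Daylight saving runs 21 February – 12 November; the standard-time date in Norion, November 6, 2028, is inside that window, so Norion is at UTC+12:00.
10:00 UTC + 12h = 22:00 local.

22:00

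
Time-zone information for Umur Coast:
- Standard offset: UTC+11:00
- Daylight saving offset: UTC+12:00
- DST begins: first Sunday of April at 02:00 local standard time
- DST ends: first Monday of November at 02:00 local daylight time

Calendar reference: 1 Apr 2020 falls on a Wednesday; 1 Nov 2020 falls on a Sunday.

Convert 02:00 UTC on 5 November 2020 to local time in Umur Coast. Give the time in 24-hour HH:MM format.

1 April 2020 is a Wednesday, so the first Sunday is April 5.
1 November 2020 is a Sunday, so the first Monday is November 2.
At the standard offset (UTC+11:00), 02:00 UTC + 11h = 13:00 Umur Coast standard time.
The standard-time date in Umur Coast, 5 November 2020, does not fall between 5 April and 2 November, so daylight saving is not in effect and Umur Coast is at UTC+11:00.
02:00 UTC + 11h = 13:00 local.

13:00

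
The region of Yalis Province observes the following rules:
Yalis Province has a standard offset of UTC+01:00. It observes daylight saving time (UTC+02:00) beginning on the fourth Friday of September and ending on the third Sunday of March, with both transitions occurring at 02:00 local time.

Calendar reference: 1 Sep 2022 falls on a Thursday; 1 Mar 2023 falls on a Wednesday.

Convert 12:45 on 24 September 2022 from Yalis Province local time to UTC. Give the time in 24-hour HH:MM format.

10:45

1 September 2022 is a Thursday, so the first Friday is September 2 and the fourth is September 23.
1 March 2023 is a Wednesday, so the first Sunday is March 5 and the third is March 19.
24 September 2022 falls between 23 September 2022 and 19 March 2023, so daylight saving is in effect and Yalis Province is at UTC+02:00.
12:45 local − 2h = 10:45 UTC.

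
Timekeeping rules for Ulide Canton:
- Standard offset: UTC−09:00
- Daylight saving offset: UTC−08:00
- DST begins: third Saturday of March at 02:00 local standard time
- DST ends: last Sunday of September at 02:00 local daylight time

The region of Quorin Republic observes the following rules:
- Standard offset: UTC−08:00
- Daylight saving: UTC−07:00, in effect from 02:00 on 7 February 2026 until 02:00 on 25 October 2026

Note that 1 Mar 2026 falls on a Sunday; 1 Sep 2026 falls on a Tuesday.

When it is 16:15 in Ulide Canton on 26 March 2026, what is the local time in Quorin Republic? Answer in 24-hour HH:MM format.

1 March 2026 is a Sunday, so the first Saturday is March 7 and the third is March 21.
1 September 2026 is a Tuesday, so Sundays fall on 6, 13, 20, 27; the last is September 27.
Daylight saving runs 21 March – 27 September; 26 March 2026 is inside that window, so Ulide Canton is at UTC−08:00.
16:15 Ulide Canton + 8h = 00:15 UTC (rolling into the next day, 27 March 2026).
At the standard offset (UTC−08:00), 00:15 UTC − 8h = 16:15 Quorin Republic standard time (rolling into the previous day, 26 March 2026).
The standard-time date in Quorin Republic, 26 March 2026, falls between 7 February and 25 October, so daylight saving is in effect and Quorin Republic is at UTC−07:00.
00:15 UTC − 7h = 17:15 Quorin Republic (rolling into the previous day, 26 March 2026).

17:15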